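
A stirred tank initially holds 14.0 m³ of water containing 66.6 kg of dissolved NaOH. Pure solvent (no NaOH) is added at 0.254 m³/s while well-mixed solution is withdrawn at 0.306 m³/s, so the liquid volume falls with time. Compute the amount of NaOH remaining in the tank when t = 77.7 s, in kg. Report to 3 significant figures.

Total volume: dV/dt = Q_in − Q_out = -0.052000 m³/s, so V(t) = 14.0 − 0.052000 t and V(77.7) = 9.9596 m³.
No NaOH enters, so dm/dt = −Q_out · (m/V).
Separate: dm/m = −Q_out dt/V(t) ⇒ ln(m/m₀) = −(Q_out/(Q_in−Q_out)) ln(V/V₀).
m = m₀ (V₀/V)^(Q_out/(Q_in−Q_out)) = 66.6 × (14.0/9.9596)^(-5.8846) = 8.9789 kg.

8.98 kg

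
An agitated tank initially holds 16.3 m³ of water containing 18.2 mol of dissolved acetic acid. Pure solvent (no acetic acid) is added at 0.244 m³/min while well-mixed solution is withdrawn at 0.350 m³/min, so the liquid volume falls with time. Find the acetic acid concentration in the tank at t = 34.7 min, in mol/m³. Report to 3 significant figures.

Total volume: dV/dt = Q_in − Q_out = -0.10600 m³/min, so V(t) = 16.3 − 0.10600 t and V(34.7) = 12.622 m³.
Solute balance: dm/dt = 0 − Q_out C = −Q_out m/V(t).
Separate: dm/m = −Q_out dt/V(t) ⇒ ln(m/m₀) = −(Q_out/(Q_in−Q_out)) ln(V/V₀).
m = m₀ (V₀/V)^(Q_out/(Q_in−Q_out)) = 18.2 × (16.3/12.622)^(-3.3019) = 7.8225 mol.
C = m/V = 7.8225/12.622 = 0.61976 mol/m³.

0.620 mol/m³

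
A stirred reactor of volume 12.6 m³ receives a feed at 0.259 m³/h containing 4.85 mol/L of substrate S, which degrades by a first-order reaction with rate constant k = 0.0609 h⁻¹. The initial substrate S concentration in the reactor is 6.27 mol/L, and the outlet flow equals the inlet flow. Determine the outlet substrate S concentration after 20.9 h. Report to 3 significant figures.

2.14 mol/L

Species balance: V dC/dt = Q C_in − Q C − k V C.
dC/dt = (Q/V) C_in − (Q/V + k) C; effective rate a = Q/V + k = 0.020556 + 0.0609 = 0.081456 h⁻¹.
C_ss = Q C_in/(Q + kV) = 1.2239 mol/L; C(t) = C_ss + (C₀ − C_ss) e^(−a t).
C(20.9) = 1.2239 + (5.0461)·e^(−0.081456·20.9) = 1.2239 + (5.0461)·0.18224 = 2.1435 mol/L.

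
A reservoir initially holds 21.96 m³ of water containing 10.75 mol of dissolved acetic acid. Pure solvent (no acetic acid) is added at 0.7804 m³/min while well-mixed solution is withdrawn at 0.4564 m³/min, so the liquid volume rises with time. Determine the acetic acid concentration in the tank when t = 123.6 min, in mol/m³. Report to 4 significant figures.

Total volume: dV/dt = Q_in − Q_out = 0.324000 m³/min, so V(t) = 21.96 + 0.324000 t and V(123.6) = 62.0064 m³.
Species balance (pure solvent in): dm/dt = −Q_out · m/V(t).
Separate: dm/m = −Q_out dt/V(t) ⇒ ln(m/m₀) = −(Q_out/(Q_in−Q_out)) ln(V/V₀).
m = m₀ (V₀/V)^(Q_out/(Q_in−Q_out)) = 10.75 × (21.96/62.0064)^(1.40864) = 2.49107 mol.
C = m/V = 2.49107/62.0064 = 0.0401745 mol/m³.

0.04017 mol/m³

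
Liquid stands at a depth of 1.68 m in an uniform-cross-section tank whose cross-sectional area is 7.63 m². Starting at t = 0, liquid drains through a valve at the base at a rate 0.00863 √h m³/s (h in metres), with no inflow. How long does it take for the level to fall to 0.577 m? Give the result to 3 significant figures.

949 s

Volume balance on the tank: A dh/dt = −0.00863 √h.
∫ h^(−1/2) dh = −(0.00863/A) ∫ dt, giving 2√h = 2√h₀ − (0.00863/A) t.
t = 2A(√h₀ − √h)/0.00863 = 2·7.63·(√1.68 − √0.577)/0.00863
  = 15.260 × (1.2961 − 0.75961) / 0.00863 = 948.74 s.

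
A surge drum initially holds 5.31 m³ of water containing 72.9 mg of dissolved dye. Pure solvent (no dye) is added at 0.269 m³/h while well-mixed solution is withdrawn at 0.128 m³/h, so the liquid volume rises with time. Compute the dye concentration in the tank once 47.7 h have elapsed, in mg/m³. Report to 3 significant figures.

Let m(t) be the amount of dye. Volume: V(t) = V₀ + (Q_in − Q_out) t = 5.31 + 0.14100 t; V(47.7) = 12.036 m³.
Solute balance: dm/dt = 0 − Q_out C = −Q_out m/V(t).
dm/m = −Q_out dt/(V₀ + 0.14100 t); integrating gives ln(m/m₀) = −(Q_out/(Q_in−Q_out)) ln(V/V₀).
m = m₀ (V₀/V)^(Q_out/(Q_in−Q_out)) = 72.9 × (5.31/12.036)^(0.90780) = 34.683 mg.
C = m/V = 34.683/12.036 = 2.8817 mg/m³.

2.88 mg/m³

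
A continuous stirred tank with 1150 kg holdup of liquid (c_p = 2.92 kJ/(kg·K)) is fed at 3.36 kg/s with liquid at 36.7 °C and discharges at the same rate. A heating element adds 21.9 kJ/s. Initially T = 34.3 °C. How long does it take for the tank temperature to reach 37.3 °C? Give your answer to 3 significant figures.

Heat balance on the well-mixed liquid: M c_p dT/dt = ṁ c_p (T_in − T) + 21.9.
τ = M/ṁ = 342.26 s; T_ss = T_in + Q̇/(ṁ c_p) = 38.932 °C.
T(t) = T_ss + (T₀ − T_ss) e^(−t/τ). Set T = 37.3:
e^(−t/τ) = (37.3 − 38.932)/(34.3 − 38.932) = 0.35235
t = −342.26 · ln(0.35235) = 357.02 s.

357 s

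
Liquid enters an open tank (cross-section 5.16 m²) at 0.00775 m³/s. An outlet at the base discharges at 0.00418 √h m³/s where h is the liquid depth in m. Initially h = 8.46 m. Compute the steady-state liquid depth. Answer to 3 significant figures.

3.44 m

Volume balance on the tank: A dh/dt = Q_in − 0.00418 √h. At steady state dh/dt = 0:
Q_in = 0.00418 √h_ss ⇒ √h_ss = 0.00775/0.00418 = 1.8541.
h_ss = 1.8541² = 3.4376 m. (Since h₀ = 8.46 m > h_ss, the level will fall toward this value.)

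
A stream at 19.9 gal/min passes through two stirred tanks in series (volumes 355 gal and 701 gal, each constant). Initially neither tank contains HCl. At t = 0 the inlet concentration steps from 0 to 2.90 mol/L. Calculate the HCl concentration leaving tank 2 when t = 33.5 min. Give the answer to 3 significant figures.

Species balance on tank i: dCᵢ/dt = (Cᵢ₋₁ − Cᵢ)/τᵢ with τᵢ = Vᵢ/Q.
τ₁ = 355/19.9 = 17.839 min; τ₂ = 701/19.9 = 35.226 min.
Solving the cascade with C₁(0)=C₂(0)=0 gives C₂(t) = C_in[1 − (τ₁ e^(−t/τ₁) − τ₂ e^(−t/τ₂))/(τ₁ − τ₂)].
At t = 33.5: e^(−t/τ₁) = 0.15291, e^(−t/τ₂) = 0.38636.
C₂ = 2.90·[1 − (17.839·0.15291 − 35.226·0.38636)/(-17.387)] = 2.90·0.37413 = 1.0850 mol/L.

1.08 mol/L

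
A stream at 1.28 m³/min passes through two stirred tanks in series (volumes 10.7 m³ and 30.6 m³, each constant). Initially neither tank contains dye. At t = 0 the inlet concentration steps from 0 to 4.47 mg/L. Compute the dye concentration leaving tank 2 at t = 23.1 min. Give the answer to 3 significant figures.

2.01 mg/L

Time constants: τᵢ = Vᵢ/Q for each well-mixed tank.
τ₁ = 10.7/1.28 = 8.3594 min; τ₂ = 30.6/1.28 = 23.906 min.
Solving the cascade with C₁(0)=C₂(0)=0 gives C₂(t) = C_in[1 − (τ₁ e^(−t/τ₁) − τ₂ e^(−t/τ₂))/(τ₁ − τ₂)].
At t = 23.1: e^(−t/τ₁) = 0.063079, e^(−t/τ₂) = 0.38050.
C₂ = 4.47·[1 − (8.3594·0.063079 − 23.906·0.38050)/(-15.547)] = 4.47·0.44883 = 2.0063 mg/L.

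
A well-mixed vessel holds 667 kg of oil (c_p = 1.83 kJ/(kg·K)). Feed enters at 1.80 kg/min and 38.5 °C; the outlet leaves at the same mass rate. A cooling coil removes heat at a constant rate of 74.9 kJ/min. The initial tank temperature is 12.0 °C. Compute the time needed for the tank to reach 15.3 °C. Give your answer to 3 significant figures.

M c_p dT/dt = ṁ c_p (T_in − T) − Q̇.
τ = M/ṁ = 370.56 min; T_ss = T_in − Q̇/(ṁ c_p) = 15.762 °C.
T(t) = T_ss + (T₀ − T_ss) e^(−t/τ). Set T = 15.3:
e^(−t/τ) = (15.3 − 15.762)/(12.0 − 15.762) = 0.12273
t = −370.56 · ln(0.12273) = 777.33 min.

777 min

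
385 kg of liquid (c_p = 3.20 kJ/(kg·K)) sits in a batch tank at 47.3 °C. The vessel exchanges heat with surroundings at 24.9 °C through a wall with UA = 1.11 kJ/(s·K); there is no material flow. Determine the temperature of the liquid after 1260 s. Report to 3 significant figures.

32.1 °C

Energy balance: M c_p dT/dt = −UA(T − T_amb).
dT/dt = (T_ss − T)/τ with T_ss = T_amb = 24.900 °C, τ = M c_p/UA = 385·3.20/1.11 = 1109.9 s.
T approaches T_ss exponentially: T(t) = T_ss + (T₀ − T_ss) e^(−t/τ).
T(1260) = 24.900 + (22.400)·0.32135 = 32.098 °C.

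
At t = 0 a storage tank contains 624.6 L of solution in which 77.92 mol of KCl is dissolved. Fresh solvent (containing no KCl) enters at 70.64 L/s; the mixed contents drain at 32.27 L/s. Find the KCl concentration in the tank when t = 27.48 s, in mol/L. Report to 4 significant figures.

0.02020 mol/L

Let m(t) be the amount of KCl. Volume: V(t) = V₀ + (Q_in − Q_out) t = 624.6 + 38.3700 t; V(27.48) = 1679.01 L.
Solute balance: dm/dt = 0 − Q_out C = −Q_out m/V(t).
Separate: dm/m = −Q_out dt/V(t) ⇒ ln(m/m₀) = −(Q_out/(Q_in−Q_out)) ln(V/V₀).
m = m₀ (V₀/V)^(Q_out/(Q_in−Q_out)) = 77.92 × (624.6/1679.01)^(0.841022) = 33.9212 mol.
C = m/V = 33.9212/1679.01 = 0.0202031 mol/L.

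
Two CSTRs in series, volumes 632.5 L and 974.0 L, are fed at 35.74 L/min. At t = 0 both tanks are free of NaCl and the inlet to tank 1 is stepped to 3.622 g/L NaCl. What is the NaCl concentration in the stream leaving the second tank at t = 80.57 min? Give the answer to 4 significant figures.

3.155 g/L

Each tank obeys Vᵢ dCᵢ/dt = Q(Cᵢ₋₁ − Cᵢ), so τᵢ = Vᵢ/Q.
τ₁ = 632.5/35.74 = 17.6973 min; τ₂ = 974.0/35.74 = 27.2524 min.
Solving the cascade with C₁(0)=C₂(0)=0 gives C₂(t) = C_in[1 − (τ₁ e^(−t/τ₁) − τ₂ e^(−t/τ₂))/(τ₁ − τ₂)].
At t = 80.57: e^(−t/τ₁) = 0.0105389, e^(−t/τ₂) = 0.0520038.
C₂ = 3.622·[1 − (17.6973·0.0105389 − 27.2524·0.0520038)/(-9.55512)] = 3.622·0.871198 = 3.15548 g/L.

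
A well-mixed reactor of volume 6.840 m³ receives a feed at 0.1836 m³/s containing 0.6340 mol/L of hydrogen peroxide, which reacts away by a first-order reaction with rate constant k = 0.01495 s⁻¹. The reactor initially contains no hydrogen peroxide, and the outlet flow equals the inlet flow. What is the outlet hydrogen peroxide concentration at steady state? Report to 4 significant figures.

0.4072 mol/L

Species balance: V dC/dt = Q C_in − Q C − k V C.
Steady state (dC/dt = 0): C_ss = Q C_in/(Q + kV) = C_in/(1 + kV/Q).
C_ss = 0.1836·0.6340/(0.1836 + 0.01495·6.840) = 0.116402/0.285858 = 0.407204 mol/L.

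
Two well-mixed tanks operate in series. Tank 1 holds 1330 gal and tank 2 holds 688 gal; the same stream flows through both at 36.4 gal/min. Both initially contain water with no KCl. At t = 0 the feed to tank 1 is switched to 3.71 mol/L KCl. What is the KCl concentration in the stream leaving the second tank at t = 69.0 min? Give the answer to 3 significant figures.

Time constants: τᵢ = Vᵢ/Q for each well-mixed tank.
τ₁ = 1330/36.4 = 36.538 min; τ₂ = 688/36.4 = 18.901 min.
Tank 1: C₁ = C_in(1 − e^(−t/τ₁)). Tank 2 (τ₁ ≠ τ₂): C₂ = C_in[1 − (τ₁ e^(−t/τ₁) − τ₂ e^(−t/τ₂))/(τ₁ − τ₂)].
At t = 69.0: e^(−t/τ₁) = 0.15131, e^(−t/τ₂) = 0.025976.
C₂ = 3.71·[1 − (36.538·0.15131 − 18.901·0.025976)/(17.637)] = 3.71·0.71437 = 2.6503 mol/L.

2.65 mol/L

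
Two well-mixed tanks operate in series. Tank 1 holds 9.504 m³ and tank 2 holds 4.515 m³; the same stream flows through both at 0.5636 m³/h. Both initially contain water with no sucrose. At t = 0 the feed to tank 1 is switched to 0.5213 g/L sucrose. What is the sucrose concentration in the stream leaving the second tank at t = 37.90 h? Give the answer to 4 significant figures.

0.4205 g/L

Time constants: τᵢ = Vᵢ/Q for each well-mixed tank.
τ₁ = 9.504/0.5636 = 16.8630 h; τ₂ = 4.515/0.5636 = 8.01100 h.
Solving the cascade with C₁(0)=C₂(0)=0 gives C₂(t) = C_in[1 − (τ₁ e^(−t/τ₁) − τ₂ e^(−t/τ₂))/(τ₁ − τ₂)].
At t = 37.90: e^(−t/τ₁) = 0.105661, e^(−t/τ₂) = 0.00881770.
C₂ = 0.5213·[1 − (16.8630·0.105661 − 8.01100·0.00881770)/(8.85202)] = 0.5213·0.806697 = 0.420531 g/L.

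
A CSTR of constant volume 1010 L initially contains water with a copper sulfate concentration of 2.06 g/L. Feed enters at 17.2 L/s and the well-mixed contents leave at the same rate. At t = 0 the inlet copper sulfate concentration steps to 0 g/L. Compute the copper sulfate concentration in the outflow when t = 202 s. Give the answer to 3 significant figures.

0.0661 g/L

Species balance on the tank: V dC/dt = Q(C_in − C).
So dC/dt = (C_in − C)/τ with τ = V/Q = 1010/17.2 = 58.721 s.
C approaches C_in exponentially: C(t) = C_in + (C₀ − C_in) e^(−t/τ).
C(202) = 0 + (2.06 − 0)·e^(−202/58.721) = 0 + (2.0600)·0.032065 = 0.066053 g/L.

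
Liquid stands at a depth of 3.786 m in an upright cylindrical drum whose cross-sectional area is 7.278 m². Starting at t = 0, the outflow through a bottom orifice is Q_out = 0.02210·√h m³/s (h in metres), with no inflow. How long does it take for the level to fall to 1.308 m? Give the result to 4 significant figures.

528.3 s

With no inflow, A dh/dt = −0.02210 √h.
∫ h^(−1/2) dh = −(0.02210/A) ∫ dt, giving 2√h = 2√h₀ − (0.02210/A) t.
t = 2A(√h₀ − √h)/0.02210 = 2·7.278·(√3.786 − √1.308)/0.02210
  = 14.5560 × (1.94576 − 1.14368) / 0.02210 = 528.288 s.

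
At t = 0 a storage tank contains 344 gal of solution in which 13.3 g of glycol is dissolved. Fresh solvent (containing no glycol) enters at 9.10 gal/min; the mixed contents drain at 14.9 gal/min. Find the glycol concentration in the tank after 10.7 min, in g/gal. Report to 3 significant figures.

Let m(t) be the amount of glycol. Volume: V(t) = V₀ + (Q_in − Q_out) t = 344 − 5.8000 t; V(10.7) = 281.94 gal.
No glycol enters, so dm/dt = −Q_out · (m/V).
dm/m = −Q_out dt/(V₀ − 5.8000 t); integrating gives ln(m/m₀) = −(Q_out/(Q_in−Q_out)) ln(V/V₀).
m = m₀ (V₀/V)^(Q_out/(Q_in−Q_out)) = 13.3 × (344/281.94)^(-2.5690) = 7.9779 g.
C = m/V = 7.9779/281.94 = 0.028296 g/gal.

0.0283 g/gal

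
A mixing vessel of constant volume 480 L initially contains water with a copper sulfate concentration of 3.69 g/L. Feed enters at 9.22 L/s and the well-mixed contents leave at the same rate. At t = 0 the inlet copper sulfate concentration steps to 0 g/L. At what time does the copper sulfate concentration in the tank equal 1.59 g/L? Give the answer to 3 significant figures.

43.8 s

Species balance: V dC/dt = Q(C_in − C) ⇒ τ = V/Q = 52.061 s.
C(t) = C_in + (C₀ − C_in) e^(−t/τ). Set C = 1.59 and solve for t:
e^(−t/τ) = (C − C_in)/(C₀ − C_in) = (1.59 − 0)/(3.69 − 0) = 0.43089
t = −τ ln(…) = 52.061 × 0.84189 = 43.830 s.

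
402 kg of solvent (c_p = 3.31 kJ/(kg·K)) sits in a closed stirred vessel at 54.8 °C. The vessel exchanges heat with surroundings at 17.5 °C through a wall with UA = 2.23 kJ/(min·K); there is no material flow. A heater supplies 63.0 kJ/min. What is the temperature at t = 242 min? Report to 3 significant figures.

Lumped-capacitance energy balance: M c_p dT/dt = UA(T_amb − T) + Q̇.
dT/dt = (T_ss − T)/τ with T_ss = T_amb + Q̇/UA = 17.5 + 63.0/2.23 = 45.751 °C, τ = M c_p/UA = 402·3.31/2.23 = 596.69 min.
Integrating: T(t) = T_ss + (T₀ − T_ss) e^(−t/τ).
T(242) = 45.751 + (9.0489)·0.66660 = 51.783 °C.

51.8 °C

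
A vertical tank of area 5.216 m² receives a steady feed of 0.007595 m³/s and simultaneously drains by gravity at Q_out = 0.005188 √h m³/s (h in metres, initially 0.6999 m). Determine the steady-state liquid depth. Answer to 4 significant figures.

2.143 m

Accumulation of liquid (constant cross-section A): A dh/dt = Q_in − 0.005188 √h. At steady state dh/dt = 0:
Q_in = 0.005188 √h_ss ⇒ √h_ss = 0.007595/0.005188 = 1.46396.
h_ss = 1.46396² = 2.14317 m. (Since h₀ = 0.6999 m < h_ss, the level will rise toward this value.)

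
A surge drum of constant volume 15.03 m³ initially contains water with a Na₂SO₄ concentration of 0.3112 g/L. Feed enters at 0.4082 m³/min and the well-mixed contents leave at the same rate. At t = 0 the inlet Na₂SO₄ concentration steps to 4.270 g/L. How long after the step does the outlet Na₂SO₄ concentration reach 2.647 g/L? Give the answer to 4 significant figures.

32.83 min

Transient balance on the dissolved component: V dC/dt = Q(C_in − C), so τ = V/Q = 36.8202 min.
C(t) = C_in + (C₀ − C_in) e^(−t/τ). Set C = 2.647 and solve for t:
e^(−t/τ) = (C − C_in)/(C₀ − C_in) = (2.647 − 4.270)/(0.3112 − 4.270) = 0.409973
t = −τ ln(…) = 36.8202 × 0.891665 = 32.8313 min.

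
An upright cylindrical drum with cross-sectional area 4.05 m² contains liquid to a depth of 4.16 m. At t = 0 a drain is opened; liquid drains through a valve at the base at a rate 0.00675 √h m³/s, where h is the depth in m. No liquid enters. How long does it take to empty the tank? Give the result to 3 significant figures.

2450 s

With no inflow, A dh/dt = −0.00675 √h.
Separate and integrate: 2(√h − √h₀) = −(0.00675/A) t.
Tank is empty when √h = 0: t_empty = 2A√h₀/0.00675.
t_empty = 2·4.05·√4.16/0.00675 = 8.1000·2.0396/0.00675 = 2447.5 s.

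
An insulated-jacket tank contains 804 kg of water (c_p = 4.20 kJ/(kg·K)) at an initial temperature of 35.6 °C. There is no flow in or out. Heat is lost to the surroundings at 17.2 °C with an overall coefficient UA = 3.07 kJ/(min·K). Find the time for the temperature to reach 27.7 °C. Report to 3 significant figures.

617 min

Lumped-capacitance energy balance: M c_p dT/dt = UA(T_amb − T).
τ = M c_p/UA = 1099.9 min; T_ss = T_amb = 17.200 °C.
T(t) = T_ss + (T₀ − T_ss)e^(−t/τ); set T = 27.7:
t = −τ ln[(T − T_ss)/(T₀ − T_ss)] = −1099.9 · ln(0.57065) = 617.04 min.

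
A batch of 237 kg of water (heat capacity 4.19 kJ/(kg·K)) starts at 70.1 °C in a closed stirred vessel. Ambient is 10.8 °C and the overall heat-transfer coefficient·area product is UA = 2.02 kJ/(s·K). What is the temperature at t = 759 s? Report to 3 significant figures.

M c_p dT/dt = −UA(T − T_amb).
dT/dt = (T_ss − T)/τ with T_ss = T_amb = 10.800 °C, τ = M c_p/UA = 237·4.19/2.02 = 491.60 s.
This is linear first-order; T(t) = T_ss + (T₀ − T_ss) e^(−t/τ).
T(759) = 10.800 + (59.300)·0.21354 = 23.463 °C.

23.5 °C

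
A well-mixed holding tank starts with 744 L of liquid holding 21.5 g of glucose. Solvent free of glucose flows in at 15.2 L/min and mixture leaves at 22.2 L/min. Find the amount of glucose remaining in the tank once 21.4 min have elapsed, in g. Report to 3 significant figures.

10.5 g

Let m(t) be the amount of glucose. Volume: V(t) = V₀ + (Q_in − Q_out) t = 744 − 7.0000 t; V(21.4) = 594.20 L.
No glucose enters, so dm/dt = −Q_out · (m/V).
dm/m = −Q_out dt/(V₀ − 7.0000 t); integrating gives ln(m/m₀) = −(Q_out/(Q_in−Q_out)) ln(V/V₀).
m = m₀ (V₀/V)^(Q_out/(Q_in−Q_out)) = 21.5 × (744/594.20)^(-3.1714) = 10.539 g.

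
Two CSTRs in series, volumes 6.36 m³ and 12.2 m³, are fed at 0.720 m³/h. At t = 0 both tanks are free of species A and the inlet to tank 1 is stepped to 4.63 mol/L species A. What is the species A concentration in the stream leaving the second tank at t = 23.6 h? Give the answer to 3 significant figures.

Time constants: τᵢ = Vᵢ/Q for each well-mixed tank.
τ₁ = 6.36/0.720 = 8.8333 h; τ₂ = 12.2/0.720 = 16.944 h.
Solving the cascade with C₁(0)=C₂(0)=0 gives C₂(t) = C_in[1 − (τ₁ e^(−t/τ₁) − τ₂ e^(−t/τ₂))/(τ₁ − τ₂)].
At t = 23.6: e^(−t/τ₁) = 0.069135, e^(−t/τ₂) = 0.24838.
C₂ = 4.63·[1 − (8.8333·0.069135 − 16.944·0.24838)/(-8.1111)] = 4.63·0.55641 = 2.5762 mol/L.

2.58 mol/L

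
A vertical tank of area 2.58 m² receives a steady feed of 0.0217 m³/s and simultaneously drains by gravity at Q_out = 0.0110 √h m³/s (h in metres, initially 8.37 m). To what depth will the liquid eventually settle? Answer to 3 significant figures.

3.89 m

A dh/dt = Q_in − 0.0110 √h. Steady state requires inflow = outflow:
Q_in = 0.0110 √h_ss ⇒ √h_ss = 0.0217/0.0110 = 1.9727.
h_ss = 1.9727² = 3.8917 m. (Since h₀ = 8.37 m > h_ss, the level will fall toward this value.)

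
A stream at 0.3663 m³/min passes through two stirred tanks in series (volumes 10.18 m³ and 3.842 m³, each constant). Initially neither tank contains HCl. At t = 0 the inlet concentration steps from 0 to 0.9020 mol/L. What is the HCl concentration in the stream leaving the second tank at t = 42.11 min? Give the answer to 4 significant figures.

0.5935 mol/L

Species balance on tank i: dCᵢ/dt = (Cᵢ₋₁ − Cᵢ)/τᵢ with τᵢ = Vᵢ/Q.
τ₁ = 10.18/0.3663 = 27.7914 min; τ₂ = 3.842/0.3663 = 10.4887 min.
Tank 1: C₁ = C_in(1 − e^(−t/τ₁)). Tank 2 (τ₁ ≠ τ₂): C₂ = C_in[1 − (τ₁ e^(−t/τ₁) − τ₂ e^(−t/τ₂))/(τ₁ − τ₂)].
At t = 42.11: e^(−t/τ₁) = 0.219761, e^(−t/τ₂) = 0.0180464.
C₂ = 0.9020·[1 − (27.7914·0.219761 − 10.4887·0.0180464)/(17.3028)] = 0.9020·0.657963 = 0.593483 mol/L.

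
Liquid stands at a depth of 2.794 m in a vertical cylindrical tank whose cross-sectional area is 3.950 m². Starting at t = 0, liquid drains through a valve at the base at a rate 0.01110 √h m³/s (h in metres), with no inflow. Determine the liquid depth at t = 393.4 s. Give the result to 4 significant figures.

With no inflow, A dh/dt = −0.01110 √h.
Separate and integrate: 2(√h − √h₀) = −(0.01110/A) t.
√h = √2.794 − 0.01110·393.4/(2·3.950) = 1.67153 − 0.552752 = 1.11877.
h = 1.11877² = 1.25166 m.

1.252 m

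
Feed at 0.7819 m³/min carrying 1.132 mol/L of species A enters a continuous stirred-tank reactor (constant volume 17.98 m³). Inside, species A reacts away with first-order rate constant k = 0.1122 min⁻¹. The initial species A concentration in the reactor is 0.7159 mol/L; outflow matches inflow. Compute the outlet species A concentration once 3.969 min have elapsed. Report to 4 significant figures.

0.5317 mol/L

Accumulation = in − out − consumed: V dC/dt = Q C_in − Q C − k V C.
dC/dt = (Q/V) C_in − (Q/V + k) C; effective rate a = Q/V + k = 0.0434872 + 0.1122 = 0.155687 min⁻¹.
C_ss = Q C_in/(Q + kV) = 0.316195 mol/L; C(t) = C_ss + (C₀ − C_ss) e^(−a t).
C(3.969) = 0.316195 + (0.399705)·e^(−0.155687·3.969) = 0.316195 + (0.399705)·0.539063 = 0.531661 mol/L.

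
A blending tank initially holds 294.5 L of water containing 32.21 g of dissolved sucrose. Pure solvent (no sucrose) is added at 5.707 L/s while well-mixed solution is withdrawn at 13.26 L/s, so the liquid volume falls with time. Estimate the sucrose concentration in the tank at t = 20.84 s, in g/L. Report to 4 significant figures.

0.06138 g/L

Let m(t) be the amount of sucrose. Volume: V(t) = V₀ + (Q_in − Q_out) t = 294.5 − 7.55300 t; V(20.84) = 137.095 L.
Species balance (pure solvent in): dm/dt = −Q_out · m/V(t).
Separate: dm/m = −Q_out dt/V(t) ⇒ ln(m/m₀) = −(Q_out/(Q_in−Q_out)) ln(V/V₀).
m = m₀ (V₀/V)^(Q_out/(Q_in−Q_out)) = 32.21 × (294.5/137.095)^(-1.75559) = 8.41443 g.
C = m/V = 8.41443/137.095 = 0.0613764 g/L.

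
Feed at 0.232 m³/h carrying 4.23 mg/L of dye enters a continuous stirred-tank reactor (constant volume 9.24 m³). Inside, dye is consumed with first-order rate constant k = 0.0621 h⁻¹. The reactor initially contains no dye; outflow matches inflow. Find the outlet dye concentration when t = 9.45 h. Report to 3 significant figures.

Species balance: V dC/dt = Q C_in − Q C − k V C.
This is linear with rate a = Q/V + k = 0.087208 h⁻¹.
C_ss = Q C_in/(Q + kV) = 1.2179 mg/L; C(t) = C_ss + (C₀ − C_ss) e^(−a t).
C(9.45) = 1.2179 + (-1.2179)·e^(−0.087208·9.45) = 1.2179 + (-1.2179)·0.43862 = 0.68368 mg/L.

0.684 mg/L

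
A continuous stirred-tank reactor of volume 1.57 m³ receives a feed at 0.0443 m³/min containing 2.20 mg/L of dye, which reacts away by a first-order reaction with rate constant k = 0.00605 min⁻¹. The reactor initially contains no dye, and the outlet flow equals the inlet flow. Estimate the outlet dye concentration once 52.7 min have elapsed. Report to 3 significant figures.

1.51 mg/L

Species balance: V dC/dt = Q C_in − Q C − k V C.
This is linear with rate a = Q/V + k = 0.034267 min⁻¹.
C_ss = Q C_in/(Q + kV) = 1.8116 mg/L; C(t) = C_ss + (C₀ − C_ss) e^(−a t).
C(52.7) = 1.8116 + (-1.8116)·e^(−0.034267·52.7) = 1.8116 + (-1.8116)·0.16434 = 1.5139 mg/L.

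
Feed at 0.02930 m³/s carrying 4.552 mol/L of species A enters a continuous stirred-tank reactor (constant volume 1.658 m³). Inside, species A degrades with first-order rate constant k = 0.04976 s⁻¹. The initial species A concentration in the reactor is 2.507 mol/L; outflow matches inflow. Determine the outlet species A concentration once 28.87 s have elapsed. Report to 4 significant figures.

Accumulation = in − out − consumed: V dC/dt = Q C_in − Q C − k V C.
dC/dt = (Q/V) C_in − (Q/V + k) C; effective rate a = Q/V + k = 0.0176719 + 0.04976 = 0.0674319 s⁻¹.
C_ss = Q C_in/(Q + kV) = 1.19294 mol/L; C(t) = C_ss + (C₀ − C_ss) e^(−a t).
C(28.87) = 1.19294 + (1.31406)·e^(−0.0674319·28.87) = 1.19294 + (1.31406)·0.142736 = 1.38051 mol/L.

1.381 mol/L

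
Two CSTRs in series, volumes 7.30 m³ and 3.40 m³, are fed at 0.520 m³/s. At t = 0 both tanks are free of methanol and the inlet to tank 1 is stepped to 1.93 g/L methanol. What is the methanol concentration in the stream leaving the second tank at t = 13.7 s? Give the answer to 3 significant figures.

Each tank obeys Vᵢ dCᵢ/dt = Q(Cᵢ₋₁ − Cᵢ), so τᵢ = Vᵢ/Q.
τ₁ = 7.30/0.520 = 14.038 s; τ₂ = 3.40/0.520 = 6.5385 s.
Tank 1: C₁ = C_in(1 − e^(−t/τ₁)). Tank 2 (τ₁ ≠ τ₂): C₂ = C_in[1 − (τ₁ e^(−t/τ₁) − τ₂ e^(−t/τ₂))/(τ₁ − τ₂)].
At t = 13.7: e^(−t/τ₁) = 0.37686, e^(−t/τ₂) = 0.12303.
C₂ = 1.93·[1 − (14.038·0.37686 − 6.5385·0.12303)/(7.5000)] = 1.93·0.40186 = 0.77559 g/L.

0.776 g/L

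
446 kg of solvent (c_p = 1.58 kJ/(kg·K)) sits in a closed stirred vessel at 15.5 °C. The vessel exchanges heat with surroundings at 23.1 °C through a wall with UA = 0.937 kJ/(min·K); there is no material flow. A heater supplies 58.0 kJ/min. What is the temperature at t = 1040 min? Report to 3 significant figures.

67.6 °C

M c_p dT/dt = −UA(T − T_amb) + Q̇.
dT/dt = (T_ss − T)/τ with T_ss = T_amb + Q̇/UA = 23.1 + 58.0/0.937 = 85.000 °C, τ = M c_p/UA = 446·1.58/0.937 = 752.06 min.
T approaches T_ss exponentially: T(t) = T_ss + (T₀ − T_ss) e^(−t/τ).
T(1040) = 85.000 + (-69.500)·0.25086 = 67.565 °C.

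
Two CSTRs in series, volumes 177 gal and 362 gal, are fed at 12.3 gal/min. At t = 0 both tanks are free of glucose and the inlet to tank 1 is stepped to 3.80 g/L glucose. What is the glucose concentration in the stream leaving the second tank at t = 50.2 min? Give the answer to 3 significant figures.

2.56 g/L

Time constants: τᵢ = Vᵢ/Q for each well-mixed tank.
τ₁ = 177/12.3 = 14.390 min; τ₂ = 362/12.3 = 29.431 min.
Solving the cascade with C₁(0)=C₂(0)=0 gives C₂(t) = C_in[1 − (τ₁ e^(−t/τ₁) − τ₂ e^(−t/τ₂))/(τ₁ − τ₂)].
At t = 50.2: e^(−t/τ₁) = 0.030547, e^(−t/τ₂) = 0.18165.
C₂ = 3.80·[1 − (14.390·0.030547 − 29.431·0.18165)/(-15.041)] = 3.80·0.67379 = 2.5604 g/L.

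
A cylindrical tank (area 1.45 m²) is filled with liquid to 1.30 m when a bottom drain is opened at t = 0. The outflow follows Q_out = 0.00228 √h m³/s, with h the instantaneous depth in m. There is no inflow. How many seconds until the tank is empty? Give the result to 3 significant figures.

1450 s

A dh/dt = −Q_out = −0.00228 √h.
This is separable: 2 d(√h)/dt = −0.00228/A, so √h = √h₀ − (0.00228/(2A)) t.
Tank is empty when √h = 0: t_empty = 2A√h₀/0.00228.
t_empty = 2·1.45·√1.30/0.00228 = 2.9000·1.1402/0.00228 = 1450.2 s.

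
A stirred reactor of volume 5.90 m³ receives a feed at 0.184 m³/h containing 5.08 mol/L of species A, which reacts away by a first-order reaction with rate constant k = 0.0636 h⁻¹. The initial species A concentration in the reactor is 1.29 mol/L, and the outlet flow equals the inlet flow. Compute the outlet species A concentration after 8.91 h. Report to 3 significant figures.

1.51 mol/L

V dC/dt = Q(C_in − C) − k V C.
dC/dt = (Q/V) C_in − (Q/V + k) C; effective rate a = Q/V + k = 0.031186 + 0.0636 = 0.094786 h⁻¹.
C_ss = Q C_in/(Q + kV) = 1.6714 mol/L; C(t) = C_ss + (C₀ − C_ss) e^(−a t).
C(8.91) = 1.6714 + (-0.38141)·e^(−0.094786·8.91) = 1.6714 + (-0.38141)·0.42975 = 1.5075 mol/L.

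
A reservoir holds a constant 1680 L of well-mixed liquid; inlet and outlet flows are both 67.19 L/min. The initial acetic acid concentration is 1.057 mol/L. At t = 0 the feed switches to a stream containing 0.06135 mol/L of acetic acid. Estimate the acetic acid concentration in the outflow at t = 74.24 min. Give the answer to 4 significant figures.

0.1125 mol/L

Species balance on the tank: V dC/dt = Q(C_in − C).
Time constant τ = V/Q = 1680/67.19 = 25.0037 min.
C approaches C_in exponentially: C(t) = C_in + (C₀ − C_in) e^(−t/τ).
C(74.24) = 0.06135 + (1.057 − 0.06135)·e^(−74.24/25.0037) = 0.06135 + (0.995650)·0.0513465 = 0.112473 mol/L.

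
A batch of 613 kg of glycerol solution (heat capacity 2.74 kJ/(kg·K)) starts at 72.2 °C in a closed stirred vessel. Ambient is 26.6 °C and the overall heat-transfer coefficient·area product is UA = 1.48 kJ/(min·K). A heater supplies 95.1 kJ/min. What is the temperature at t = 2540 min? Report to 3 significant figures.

88.9 °C

Energy balance: M c_p dT/dt = −UA(T − T_amb) + Q̇.
dT/dt = (T_ss − T)/τ with T_ss = T_amb + Q̇/UA = 26.6 + 95.1/1.48 = 90.857 °C, τ = M c_p/UA = 613·2.74/1.48 = 1134.9 min.
Solution: T(t) = T_ss + (T₀ − T_ss) e^(−t/τ).
T(2540) = 90.857 + (-18.657)·0.10666 = 88.867 °C.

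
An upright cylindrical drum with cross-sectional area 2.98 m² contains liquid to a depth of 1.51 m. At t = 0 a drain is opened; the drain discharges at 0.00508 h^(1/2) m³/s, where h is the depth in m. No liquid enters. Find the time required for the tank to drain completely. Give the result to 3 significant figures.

Volume balance on the tank: A dh/dt = −0.00508 √h.
∫ h^(−1/2) dh = −(0.00508/A) ∫ dt, giving 2√h = 2√h₀ − (0.00508/A) t.
Set h = 0: 2√h₀ = (0.00508/A) t_empty ⇒ t_empty = 2A√h₀/0.00508.
t_empty = 2·2.98·√1.51/0.00508 = 5.9600·1.2288/0.00508 = 1441.7 s.

1440 s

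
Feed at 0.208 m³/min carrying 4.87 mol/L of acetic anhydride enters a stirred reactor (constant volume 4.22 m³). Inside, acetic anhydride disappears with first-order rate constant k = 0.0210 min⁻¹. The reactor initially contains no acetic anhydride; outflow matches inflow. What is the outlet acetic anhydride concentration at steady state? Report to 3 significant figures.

V dC/dt = Q(C_in − C) − k V C.
Steady state (dC/dt = 0): C_ss = Q C_in/(Q + kV) = C_in/(1 + kV/Q).
C_ss = 0.208·4.87/(0.208 + 0.0210·4.22) = 1.0130/0.29662 = 3.4150 mol/L.

3.42 mol/L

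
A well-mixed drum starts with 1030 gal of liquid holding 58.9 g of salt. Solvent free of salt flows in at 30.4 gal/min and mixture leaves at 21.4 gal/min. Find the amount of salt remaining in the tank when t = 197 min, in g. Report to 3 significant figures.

5.45 g

Total volume: dV/dt = Q_in − Q_out = 9.0000 gal/min, so V(t) = 1030 + 9.0000 t and V(197) = 2803.0 gal.
Solute balance: dm/dt = 0 − Q_out C = −Q_out m/V(t).
dm/m = −Q_out dt/(V₀ + 9.0000 t); integrating gives ln(m/m₀) = −(Q_out/(Q_in−Q_out)) ln(V/V₀).
m = m₀ (V₀/V)^(Q_out/(Q_in−Q_out)) = 58.9 × (1030/2803.0)^(2.3778) = 5.4487 g.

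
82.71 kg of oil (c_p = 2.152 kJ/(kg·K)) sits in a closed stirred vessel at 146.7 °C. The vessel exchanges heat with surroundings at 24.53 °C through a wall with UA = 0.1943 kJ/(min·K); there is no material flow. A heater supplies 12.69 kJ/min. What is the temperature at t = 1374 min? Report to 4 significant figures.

102.5 °C

M c_p dT/dt = −UA(T − T_amb) + Q̇.
dT/dt = (T_ss − T)/τ with T_ss = T_amb + Q̇/UA = 24.53 + 12.69/0.1943 = 89.8414 °C, τ = M c_p/UA = 82.71·2.152/0.1943 = 916.068 min.
Solution: T(t) = T_ss + (T₀ − T_ss) e^(−t/τ).
T(1374) = 89.8414 + (56.8586)·0.223155 = 102.530 °C.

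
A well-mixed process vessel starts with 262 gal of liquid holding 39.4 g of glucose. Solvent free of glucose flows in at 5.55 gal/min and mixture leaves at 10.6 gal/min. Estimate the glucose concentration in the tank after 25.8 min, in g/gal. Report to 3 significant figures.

Total volume: dV/dt = Q_in − Q_out = -5.0500 gal/min, so V(t) = 262 − 5.0500 t and V(25.8) = 131.71 gal.
Solute balance: dm/dt = 0 − Q_out C = −Q_out m/V(t).
dm/m = −Q_out dt/(V₀ − 5.0500 t); integrating gives ln(m/m₀) = −(Q_out/(Q_in−Q_out)) ln(V/V₀).
m = m₀ (V₀/V)^(Q_out/(Q_in−Q_out)) = 39.4 × (262/131.71)^(-2.0990) = 9.3016 g.
C = m/V = 9.3016/131.71 = 0.070622 g/gal.

0.0706 g/gal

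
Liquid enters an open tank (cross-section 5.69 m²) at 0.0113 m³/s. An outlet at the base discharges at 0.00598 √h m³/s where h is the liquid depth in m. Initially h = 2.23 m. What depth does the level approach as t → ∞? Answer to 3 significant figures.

3.57 m

Level balance: A dh/dt = 0.0113 − 0.00598 √h. Setting dh/dt = 0:
Q_in = 0.00598 √h_ss ⇒ √h_ss = 0.0113/0.00598 = 1.8896.
h_ss = 1.8896² = 3.5707 m. (Since h₀ = 2.23 m < h_ss, the level will rise toward this value.)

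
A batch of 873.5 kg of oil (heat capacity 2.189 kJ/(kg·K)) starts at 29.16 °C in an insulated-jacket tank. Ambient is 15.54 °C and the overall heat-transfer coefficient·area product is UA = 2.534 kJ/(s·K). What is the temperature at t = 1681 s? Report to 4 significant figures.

M c_p dT/dt = −UA(T − T_amb).
dT/dt = (T_ss − T)/τ with T_ss = T_amb = 15.5400 °C, τ = M c_p/UA = 873.5·2.189/2.534 = 754.574 s.
This is linear first-order; T(t) = T_ss + (T₀ − T_ss) e^(−t/τ).
T(1681) = 15.5400 + (13.6200)·0.107771 = 17.0078 °C.

17.01 °C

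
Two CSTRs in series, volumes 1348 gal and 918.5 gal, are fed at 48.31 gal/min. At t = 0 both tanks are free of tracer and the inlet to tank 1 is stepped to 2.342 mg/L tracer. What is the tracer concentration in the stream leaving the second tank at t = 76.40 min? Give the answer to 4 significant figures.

1.957 mg/L

Time constants: τᵢ = Vᵢ/Q for each well-mixed tank.
τ₁ = 1348/48.31 = 27.9031 min; τ₂ = 918.5/48.31 = 19.0126 min.
Solving the cascade with C₁(0)=C₂(0)=0 gives C₂(t) = C_in[1 − (τ₁ e^(−t/τ₁) − τ₂ e^(−t/τ₂))/(τ₁ − τ₂)].
At t = 76.40: e^(−t/τ₁) = 0.0646967, e^(−t/τ₂) = 0.0179820.
C₂ = 2.342·[1 − (27.9031·0.0646967 − 19.0126·0.0179820)/(8.89050)] = 2.342·0.835402 = 1.95651 mg/L.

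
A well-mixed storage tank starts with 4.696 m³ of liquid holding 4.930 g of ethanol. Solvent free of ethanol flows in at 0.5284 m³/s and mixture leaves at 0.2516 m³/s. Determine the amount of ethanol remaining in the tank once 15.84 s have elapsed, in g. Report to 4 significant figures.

2.707 g

Let m(t) be the amount of ethanol. Volume: V(t) = V₀ + (Q_in − Q_out) t = 4.696 + 0.276800 t; V(15.84) = 9.08051 m³.
No ethanol enters, so dm/dt = −Q_out · (m/V).
dm/m = −Q_out dt/(V₀ + 0.276800 t); integrating gives ln(m/m₀) = −(Q_out/(Q_in−Q_out)) ln(V/V₀).
m = m₀ (V₀/V)^(Q_out/(Q_in−Q_out)) = 4.930 × (4.696/9.08051)^(0.908960) = 2.70730 g.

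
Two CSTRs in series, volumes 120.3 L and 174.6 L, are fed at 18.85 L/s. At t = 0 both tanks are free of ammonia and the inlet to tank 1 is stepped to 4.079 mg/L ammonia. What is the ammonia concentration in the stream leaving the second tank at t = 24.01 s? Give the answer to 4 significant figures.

Each tank obeys Vᵢ dCᵢ/dt = Q(Cᵢ₋₁ − Cᵢ), so τᵢ = Vᵢ/Q.
τ₁ = 120.3/18.85 = 6.38196 s; τ₂ = 174.6/18.85 = 9.26260 s.
Solving the cascade with C₁(0)=C₂(0)=0 gives C₂(t) = C_in[1 − (τ₁ e^(−t/τ₁) − τ₂ e^(−t/τ₂))/(τ₁ − τ₂)].
At t = 24.01: e^(−t/τ₁) = 0.0232334, e^(−t/τ₂) = 0.0748593.
C₂ = 4.079·[1 − (6.38196·0.0232334 − 9.26260·0.0748593)/(-2.88064)] = 4.079·0.810765 = 3.30711 mg/L.

3.307 mg/L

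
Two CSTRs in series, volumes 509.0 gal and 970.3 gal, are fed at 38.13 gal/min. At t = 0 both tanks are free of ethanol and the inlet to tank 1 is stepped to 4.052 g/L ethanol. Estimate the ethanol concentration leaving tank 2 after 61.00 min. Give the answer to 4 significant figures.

3.323 g/L

Species balance on tank i: dCᵢ/dt = (Cᵢ₋₁ − Cᵢ)/τᵢ with τᵢ = Vᵢ/Q.
τ₁ = 509.0/38.13 = 13.3491 min; τ₂ = 970.3/38.13 = 25.4472 min.
Tank 1: C₁ = C_in(1 − e^(−t/τ₁)). Tank 2 (τ₁ ≠ τ₂): C₂ = C_in[1 − (τ₁ e^(−t/τ₁) − τ₂ e^(−t/τ₂))/(τ₁ − τ₂)].
At t = 61.00: e^(−t/τ₁) = 0.0103620, e^(−t/τ₂) = 0.0909792.
C₂ = 4.052·[1 − (13.3491·0.0103620 − 25.4472·0.0909792)/(-12.0981)] = 4.052·0.820068 = 3.32291 g/L.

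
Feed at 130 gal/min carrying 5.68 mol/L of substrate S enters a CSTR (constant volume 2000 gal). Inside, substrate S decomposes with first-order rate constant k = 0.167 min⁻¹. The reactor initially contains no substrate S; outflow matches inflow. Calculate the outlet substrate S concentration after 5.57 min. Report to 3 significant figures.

Accumulation = in − out − consumed: V dC/dt = Q C_in − Q C − k V C.
This is linear with rate a = Q/V + k = 0.23200 min⁻¹.
C_ss = Q C_in/(Q + kV) = 1.5914 mol/L; C(t) = C_ss + (C₀ − C_ss) e^(−a t).
C(5.57) = 1.5914 + (-1.5914)·e^(−0.23200·5.57) = 1.5914 + (-1.5914)·0.27465 = 1.1543 mol/L.

1.15 mol/L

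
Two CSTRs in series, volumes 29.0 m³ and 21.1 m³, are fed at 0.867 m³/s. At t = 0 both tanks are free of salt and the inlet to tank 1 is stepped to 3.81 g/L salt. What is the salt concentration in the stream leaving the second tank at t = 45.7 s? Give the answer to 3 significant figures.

1.80 g/L

Species balance on tank i: dCᵢ/dt = (Cᵢ₋₁ − Cᵢ)/τᵢ with τᵢ = Vᵢ/Q.
τ₁ = 29.0/0.867 = 33.449 s; τ₂ = 21.1/0.867 = 24.337 s.
Solving the cascade with C₁(0)=C₂(0)=0 gives C₂(t) = C_in[1 − (τ₁ e^(−t/τ₁) − τ₂ e^(−t/τ₂))/(τ₁ − τ₂)].
At t = 45.7: e^(−t/τ₁) = 0.25506, e^(−t/τ₂) = 0.15292.
C₂ = 3.81·[1 − (33.449·0.25506 − 24.337·0.15292)/(9.1119)] = 3.81·0.47216 = 1.7989 g/L.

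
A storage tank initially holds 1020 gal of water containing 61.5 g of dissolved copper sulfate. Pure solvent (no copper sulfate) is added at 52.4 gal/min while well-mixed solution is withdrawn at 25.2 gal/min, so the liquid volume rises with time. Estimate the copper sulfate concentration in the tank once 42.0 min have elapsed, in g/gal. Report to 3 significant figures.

Let m(t) be the amount of copper sulfate. Volume: V(t) = V₀ + (Q_in − Q_out) t = 1020 + 27.200 t; V(42.0) = 2162.4 gal.
Species balance (pure solvent in): dm/dt = −Q_out · m/V(t).
dm/m = −Q_out dt/(V₀ + 27.200 t); integrating gives ln(m/m₀) = −(Q_out/(Q_in−Q_out)) ln(V/V₀).
m = m₀ (V₀/V)^(Q_out/(Q_in−Q_out)) = 61.5 × (1020/2162.4)^(0.92647) = 30.657 g.
C = m/V = 30.657/2162.4 = 0.014177 g/gal.

0.0142 g/gal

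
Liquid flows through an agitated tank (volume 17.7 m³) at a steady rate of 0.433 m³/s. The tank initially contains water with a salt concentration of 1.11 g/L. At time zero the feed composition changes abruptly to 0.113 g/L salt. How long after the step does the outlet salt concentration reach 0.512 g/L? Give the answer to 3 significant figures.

Transient balance on the dissolved component: V dC/dt = Q(C_in − C), so τ = V/Q = 40.878 s.
C(t) = C_in + (C₀ − C_in) e^(−t/τ). Set C = 0.512 and solve for t:
e^(−t/τ) = (C − C_in)/(C₀ − C_in) = (0.512 − 0.113)/(1.11 − 0.113) = 0.40020
t = −τ ln(…) = 40.878 × 0.91579 = 37.435 s.

37.4 s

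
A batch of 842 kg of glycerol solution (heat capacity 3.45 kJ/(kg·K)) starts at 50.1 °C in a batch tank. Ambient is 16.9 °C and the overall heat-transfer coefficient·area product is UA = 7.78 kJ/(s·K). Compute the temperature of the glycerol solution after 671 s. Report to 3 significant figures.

Lumped-capacitance energy balance: M c_p dT/dt = UA(T_amb − T).
dT/dt = (T_ss − T)/τ with T_ss = T_amb = 16.900 °C, τ = M c_p/UA = 842·3.45/7.78 = 373.38 s.
T approaches T_ss exponentially: T(t) = T_ss + (T₀ − T_ss) e^(−t/τ).
T(671) = 16.900 + (33.200)·0.16578 = 22.404 °C.

22.4 °C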